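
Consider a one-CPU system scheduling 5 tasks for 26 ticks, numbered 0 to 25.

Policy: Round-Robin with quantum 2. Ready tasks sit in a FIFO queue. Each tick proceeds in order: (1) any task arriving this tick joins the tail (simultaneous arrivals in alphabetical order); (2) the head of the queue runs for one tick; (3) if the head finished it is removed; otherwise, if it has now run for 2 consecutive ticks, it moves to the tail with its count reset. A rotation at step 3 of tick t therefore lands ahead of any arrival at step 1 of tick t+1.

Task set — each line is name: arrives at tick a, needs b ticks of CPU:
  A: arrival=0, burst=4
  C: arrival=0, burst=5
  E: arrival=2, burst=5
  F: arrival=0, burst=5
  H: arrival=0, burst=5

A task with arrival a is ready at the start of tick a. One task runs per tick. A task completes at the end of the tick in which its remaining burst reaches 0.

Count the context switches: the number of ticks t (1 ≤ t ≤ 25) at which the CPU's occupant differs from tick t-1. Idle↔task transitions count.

context switches = 14

t=0: queue=[A,C,F,H] q_used=0 → run A
t=1: queue=[A,C,F,H] q_used=1 → run A
t=2: queue=[C,F,H,A,E] q_used=0 → run C
t=3: queue=[C,F,H,A,E] q_used=1 → run C
t=4: queue=[F,H,A,E,C] q_used=0 → run F
t=5: queue=[F,H,A,E,C] q_used=1 → run F
t=6: queue=[H,A,E,C,F] q_used=0 → run H
t=7: queue=[H,A,E,C,F] q_used=1 → run H
t=8: queue=[A,E,C,F,H] q_used=0 → run A
t=9: queue=[A,E,C,F,H] q_used=1 → run A
t=10: queue=[E,C,F,H] q_used=0 → run E
t=11: queue=[E,C,F,H] q_used=1 → run E
t=12: queue=[C,F,H,E] q_used=0 → run C
t=13: queue=[C,F,H,E] q_used=1 → run C
t=14: queue=[F,H,E,C] q_used=0 → run F
t=15: queue=[F,H,E,C] q_used=1 → run F
t=16: queue=[H,E,C,F] q_used=0 → run H
t=17: queue=[H,E,C,F] q_used=1 → run H
t=18: queue=[E,C,F,H] q_used=0 → run E
t=19: queue=[E,C,F,H] q_used=1 → run E
t=20: queue=[C,F,H,E] q_used=0 → run C
t=21: queue=[F,H,E] q_used=0 → run F
t=22: queue=[H,E] q_used=0 → run H
t=23: queue=[E] q_used=0 → run E
t=24: (idle)
t=25: (idle)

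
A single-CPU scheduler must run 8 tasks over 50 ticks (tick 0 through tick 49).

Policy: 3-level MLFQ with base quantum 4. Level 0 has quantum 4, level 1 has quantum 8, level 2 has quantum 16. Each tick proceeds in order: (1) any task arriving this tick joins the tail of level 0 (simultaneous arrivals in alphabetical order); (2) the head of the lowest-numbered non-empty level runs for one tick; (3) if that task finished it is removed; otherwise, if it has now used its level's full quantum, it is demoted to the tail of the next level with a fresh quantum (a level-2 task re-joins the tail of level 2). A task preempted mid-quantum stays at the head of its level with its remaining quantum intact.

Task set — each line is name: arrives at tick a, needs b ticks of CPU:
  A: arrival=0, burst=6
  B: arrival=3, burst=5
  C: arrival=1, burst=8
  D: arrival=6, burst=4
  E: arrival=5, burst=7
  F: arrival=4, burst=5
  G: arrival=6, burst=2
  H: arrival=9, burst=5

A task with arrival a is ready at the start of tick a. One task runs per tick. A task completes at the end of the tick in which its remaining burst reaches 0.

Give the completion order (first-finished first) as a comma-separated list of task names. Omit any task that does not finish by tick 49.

completion order = D, G, A, C, B, F, E, H

t=0: L0/L1/L2 = A/-/- → run A
t=1: L0/L1/L2 = AC/-/- → run A
t=2: L0/L1/L2 = AC/-/- → run A
t=3: L0/L1/L2 = ACB/-/- → run A
t=4: L0/L1/L2 = CBF/A/- → run C
t=5: L0/L1/L2 = CBFE/A/- → run C
t=6: L0/L1/L2 = CBFEDG/A/- → run C
t=7: L0/L1/L2 = CBFEDG/A/- → run C
t=8: L0/L1/L2 = BFEDG/AC/- → run B
t=9: L0/L1/L2 = BFEDGH/AC/- → run B
t=10: L0/L1/L2 = BFEDGH/AC/- → run B
t=11: L0/L1/L2 = BFEDGH/AC/- → run B
t=12: L0/L1/L2 = FEDGH/ACB/- → run F
t=13: L0/L1/L2 = FEDGH/ACB/- → run F
t=14: L0/L1/L2 = FEDGH/ACB/- → run F
t=15: L0/L1/L2 = FEDGH/ACB/- → run F
t=16: L0/L1/L2 = EDGH/ACBF/- → run E
t=17: L0/L1/L2 = EDGH/ACBF/- → run E
t=18: L0/L1/L2 = EDGH/ACBF/- → run E
t=19: L0/L1/L2 = EDGH/ACBF/- → run E
t=20: L0/L1/L2 = DGH/ACBFE/- → run D
t=21: L0/L1/L2 = DGH/ACBFE/- → run D
t=22: L0/L1/L2 = DGH/ACBFE/- → run D
t=23: L0/L1/L2 = DGH/ACBFE/- → run D
t=24: L0/L1/L2 = GH/ACBFE/- → run G
t=25: L0/L1/L2 = GH/ACBFE/- → run G
t=26: L0/L1/L2 = H/ACBFE/- → run H
t=27: L0/L1/L2 = H/ACBFE/- → run H
t=28: L0/L1/L2 = H/ACBFE/- → run H
t=29: L0/L1/L2 = H/ACBFE/- → run H
t=30: L0/L1/L2 = -/ACBFEH/- → run A
t=31: L0/L1/L2 = -/ACBFEH/- → run A
t=32: L0/L1/L2 = -/CBFEH/- → run C
t=33: L0/L1/L2 = -/CBFEH/- → run C
t=34: L0/L1/L2 = -/CBFEH/- → run C
t=35: L0/L1/L2 = -/CBFEH/- → run C
t=36: L0/L1/L2 = -/BFEH/- → run B
t=37: L0/L1/L2 = -/FEH/- → run F
t=38: L0/L1/L2 = -/EH/- → run E
t=39: L0/L1/L2 = -/EH/- → run E
t=40: L0/L1/L2 = -/EH/- → run E
t=41: L0/L1/L2 = -/H/- → run H
t=42: (idle)
t=43: (idle)
t=44: (idle)
t=45: (idle)
t=46: (idle)
t=47: (idle)
t=48: (idle)
t=49: (idle)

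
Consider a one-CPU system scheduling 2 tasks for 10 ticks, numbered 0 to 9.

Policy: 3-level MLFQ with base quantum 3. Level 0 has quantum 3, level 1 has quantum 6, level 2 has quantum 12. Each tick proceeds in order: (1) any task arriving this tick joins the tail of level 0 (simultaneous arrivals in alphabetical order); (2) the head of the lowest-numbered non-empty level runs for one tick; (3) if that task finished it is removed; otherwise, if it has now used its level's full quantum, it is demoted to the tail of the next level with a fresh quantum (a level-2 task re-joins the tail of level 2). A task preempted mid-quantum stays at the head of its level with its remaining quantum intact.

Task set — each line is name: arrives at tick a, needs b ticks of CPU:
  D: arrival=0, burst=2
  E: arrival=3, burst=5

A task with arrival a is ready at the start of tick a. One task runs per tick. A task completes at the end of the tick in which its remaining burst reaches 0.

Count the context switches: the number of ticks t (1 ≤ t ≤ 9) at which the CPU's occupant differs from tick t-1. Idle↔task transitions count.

t=0: L0/L1/L2 = D/-/- → run D
t=1: L0/L1/L2 = D/-/- → run D
t=2: (idle)
t=3: L0/L1/L2 = E/-/- → run E
t=4: L0/L1/L2 = E/-/- → run E
t=5: L0/L1/L2 = E/-/- → run E
t=6: L0/L1/L2 = -/E/- → run E
t=7: L0/L1/L2 = -/E/- → run E
t=8: (idle)
t=9: (idle)

context switches = 3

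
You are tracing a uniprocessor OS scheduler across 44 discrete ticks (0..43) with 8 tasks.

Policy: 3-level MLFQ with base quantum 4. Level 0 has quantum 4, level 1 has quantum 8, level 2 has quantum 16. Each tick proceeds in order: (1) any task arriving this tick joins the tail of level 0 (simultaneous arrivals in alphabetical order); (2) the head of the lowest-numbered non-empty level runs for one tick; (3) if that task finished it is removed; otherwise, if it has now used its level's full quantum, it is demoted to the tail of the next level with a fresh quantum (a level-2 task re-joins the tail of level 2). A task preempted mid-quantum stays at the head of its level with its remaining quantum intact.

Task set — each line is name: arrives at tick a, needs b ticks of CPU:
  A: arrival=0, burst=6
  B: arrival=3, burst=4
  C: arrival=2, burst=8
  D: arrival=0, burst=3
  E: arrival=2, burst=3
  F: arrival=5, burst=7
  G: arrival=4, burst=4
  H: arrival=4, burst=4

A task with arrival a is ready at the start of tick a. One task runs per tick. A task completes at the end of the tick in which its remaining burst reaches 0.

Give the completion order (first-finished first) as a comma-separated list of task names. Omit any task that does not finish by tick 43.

t=0: L0/L1/L2 = AD/-/- → run A
t=1: L0/L1/L2 = AD/-/- → run A
t=2: L0/L1/L2 = ADCE/-/- → run A
t=3: L0/L1/L2 = ADCEB/-/- → run A
t=4: L0/L1/L2 = DCEBGH/A/- → run D
t=5: L0/L1/L2 = DCEBGHF/A/- → run D
t=6: L0/L1/L2 = DCEBGHF/A/- → run D
t=7: L0/L1/L2 = CEBGHF/A/- → run C
t=8: L0/L1/L2 = CEBGHF/A/- → run C
t=9: L0/L1/L2 = CEBGHF/A/- → run C
t=10: L0/L1/L2 = CEBGHF/A/- → run C
t=11: L0/L1/L2 = EBGHF/AC/- → run E
t=12: L0/L1/L2 = EBGHF/AC/- → run E
t=13: L0/L1/L2 = EBGHF/AC/- → run E
t=14: L0/L1/L2 = BGHF/AC/- → run B
t=15: L0/L1/L2 = BGHF/AC/- → run B
t=16: L0/L1/L2 = BGHF/AC/- → run B
t=17: L0/L1/L2 = BGHF/AC/- → run B
t=18: L0/L1/L2 = GHF/AC/- → run G
t=19: L0/L1/L2 = GHF/AC/- → run G
t=20: L0/L1/L2 = GHF/AC/- → run G
t=21: L0/L1/L2 = GHF/AC/- → run G
t=22: L0/L1/L2 = HF/AC/- → run H
t=23: L0/L1/L2 = HF/AC/- → run H
t=24: L0/L1/L2 = HF/AC/- → run H
t=25: L0/L1/L2 = HF/AC/- → run H
t=26: L0/L1/L2 = F/AC/- → run F
t=27: L0/L1/L2 = F/AC/- → run F
t=28: L0/L1/L2 = F/AC/- → run F
t=29: L0/L1/L2 = F/AC/- → run F
t=30: L0/L1/L2 = -/ACF/- → run A
t=31: L0/L1/L2 = -/ACF/- → run A
t=32: L0/L1/L2 = -/CF/- → run C
t=33: L0/L1/L2 = -/CF/- → run C
t=34: L0/L1/L2 = -/CF/- → run C
t=35: L0/L1/L2 = -/CF/- → run C
t=36: L0/L1/L2 = -/F/- → run F
t=37: L0/L1/L2 = -/F/- → run F
t=38: L0/L1/L2 = -/F/- → run F
t=39: (idle)
t=40: (idle)
t=41: (idle)
t=42: (idle)
t=43: (idle)

completion order = D, E, B, G, H, A, C, F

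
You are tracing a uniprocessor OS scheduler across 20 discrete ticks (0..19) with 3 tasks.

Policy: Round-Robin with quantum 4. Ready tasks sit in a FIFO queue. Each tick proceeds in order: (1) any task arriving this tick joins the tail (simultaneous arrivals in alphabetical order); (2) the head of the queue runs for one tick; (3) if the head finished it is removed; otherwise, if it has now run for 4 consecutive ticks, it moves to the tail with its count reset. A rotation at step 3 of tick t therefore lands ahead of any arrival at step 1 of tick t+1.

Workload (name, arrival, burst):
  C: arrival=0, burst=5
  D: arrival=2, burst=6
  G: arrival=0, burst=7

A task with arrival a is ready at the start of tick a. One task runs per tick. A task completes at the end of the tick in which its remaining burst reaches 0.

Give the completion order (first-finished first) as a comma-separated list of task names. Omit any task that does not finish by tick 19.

t=0: queue=[C,G] q_used=0 → run C
t=1: queue=[C,G] q_used=1 → run C
t=2: queue=[C,G,D] q_used=2 → run C
t=3: queue=[C,G,D] q_used=3 → run C
t=4: queue=[G,D,C] q_used=0 → run G
t=5: queue=[G,D,C] q_used=1 → run G
t=6: queue=[G,D,C] q_used=2 → run G
t=7: queue=[G,D,C] q_used=3 → run G
t=8: queue=[D,C,G] q_used=0 → run D
t=9: queue=[D,C,G] q_used=1 → run D
t=10: queue=[D,C,G] q_used=2 → run D
t=11: queue=[D,C,G] q_used=3 → run D
t=12: queue=[C,G,D] q_used=0 → run C
t=13: queue=[G,D] q_used=0 → run G
t=14: queue=[G,D] q_used=1 → run G
t=15: queue=[G,D] q_used=2 → run G
t=16: queue=[D] q_used=0 → run D
t=17: queue=[D] q_used=1 → run D
t=18: (idle)
t=19: (idle)

completion order = C, G, D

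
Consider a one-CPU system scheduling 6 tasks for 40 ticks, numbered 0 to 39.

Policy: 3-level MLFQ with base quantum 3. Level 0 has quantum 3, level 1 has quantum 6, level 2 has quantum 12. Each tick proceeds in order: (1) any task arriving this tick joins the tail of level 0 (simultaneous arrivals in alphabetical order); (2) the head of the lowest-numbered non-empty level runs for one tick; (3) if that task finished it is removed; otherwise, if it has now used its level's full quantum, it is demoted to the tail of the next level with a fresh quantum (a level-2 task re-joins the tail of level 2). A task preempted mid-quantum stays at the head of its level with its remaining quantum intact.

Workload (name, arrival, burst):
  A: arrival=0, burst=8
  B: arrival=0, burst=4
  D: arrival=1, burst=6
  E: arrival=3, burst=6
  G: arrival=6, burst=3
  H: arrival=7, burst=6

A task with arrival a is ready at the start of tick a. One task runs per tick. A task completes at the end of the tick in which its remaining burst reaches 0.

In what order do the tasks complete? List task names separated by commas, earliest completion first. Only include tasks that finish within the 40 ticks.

completion order = G, A, B, D, E, H

t=0: L0/L1/L2 = AB/-/- → run A
t=1: L0/L1/L2 = ABD/-/- → run A
t=2: L0/L1/L2 = ABD/-/- → run A
t=3: L0/L1/L2 = BDE/A/- → run B
t=4: L0/L1/L2 = BDE/A/- → run B
t=5: L0/L1/L2 = BDE/A/- → run B
t=6: L0/L1/L2 = DEG/AB/- → run D
t=7: L0/L1/L2 = DEGH/AB/- → run D
t=8: L0/L1/L2 = DEGH/AB/- → run D
t=9: L0/L1/L2 = EGH/ABD/- → run E
t=10: L0/L1/L2 = EGH/ABD/- → run E
t=11: L0/L1/L2 = EGH/ABD/- → run E
t=12: L0/L1/L2 = GH/ABDE/- → run G
t=13: L0/L1/L2 = GH/ABDE/- → run G
t=14: L0/L1/L2 = GH/ABDE/- → run G
t=15: L0/L1/L2 = H/ABDE/- → run H
t=16: L0/L1/L2 = H/ABDE/- → run H
t=17: L0/L1/L2 = H/ABDE/- → run H
t=18: L0/L1/L2 = -/ABDEH/- → run A
t=19: L0/L1/L2 = -/ABDEH/- → run A
t=20: L0/L1/L2 = -/ABDEH/- → run A
t=21: L0/L1/L2 = -/ABDEH/- → run A
t=22: L0/L1/L2 = -/ABDEH/- → run A
t=23: L0/L1/L2 = -/BDEH/- → run B
t=24: L0/L1/L2 = -/DEH/- → run D
t=25: L0/L1/L2 = -/DEH/- → run D
t=26: L0/L1/L2 = -/DEH/- → run D
t=27: L0/L1/L2 = -/EH/- → run E
t=28: L0/L1/L2 = -/EH/- → run E
t=29: L0/L1/L2 = -/EH/- → run E
t=30: L0/L1/L2 = -/H/- → run H
t=31: L0/L1/L2 = -/H/- → run H
t=32: L0/L1/L2 = -/H/- → run H
t=33: (idle)
t=34: (idle)
t=35: (idle)
t=36: (idle)
t=37: (idle)
t=38: (idle)
t=39: (idle)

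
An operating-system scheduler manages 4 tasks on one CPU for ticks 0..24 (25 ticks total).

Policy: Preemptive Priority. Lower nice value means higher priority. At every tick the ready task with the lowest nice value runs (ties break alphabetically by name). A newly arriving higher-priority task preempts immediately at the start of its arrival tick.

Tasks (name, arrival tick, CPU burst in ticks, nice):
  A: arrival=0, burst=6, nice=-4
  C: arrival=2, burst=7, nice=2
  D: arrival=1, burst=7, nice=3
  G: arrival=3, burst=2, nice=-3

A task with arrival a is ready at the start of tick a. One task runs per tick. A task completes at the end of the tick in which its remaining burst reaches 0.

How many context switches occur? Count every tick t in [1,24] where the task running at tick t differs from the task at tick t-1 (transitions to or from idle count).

context switches = 4

t=0: ready={A} → run A
t=1: ready={A,D} → run A
t=2: ready={A,C,D} → run A
t=3: ready={A,C,D,G} → run A
t=4: ready={A,C,D,G} → run A
t=5: ready={A,C,D,G} → run A
t=6: ready={C,D,G} → run G
t=7: ready={C,D,G} → run G
t=8: ready={C,D} → run C
t=9: ready={C,D} → run C
t=10: ready={C,D} → run C
t=11: ready={C,D} → run C
t=12: ready={C,D} → run C
t=13: ready={C,D} → run C
t=14: ready={C,D} → run C
t=15: ready={D} → run D
t=16: ready={D} → run D
t=17: ready={D} → run D
t=18: ready={D} → run D
t=19: ready={D} → run D
t=20: ready={D} → run D
t=21: ready={D} → run D
t=22: (idle)
t=23: (idle)
t=24: (idle)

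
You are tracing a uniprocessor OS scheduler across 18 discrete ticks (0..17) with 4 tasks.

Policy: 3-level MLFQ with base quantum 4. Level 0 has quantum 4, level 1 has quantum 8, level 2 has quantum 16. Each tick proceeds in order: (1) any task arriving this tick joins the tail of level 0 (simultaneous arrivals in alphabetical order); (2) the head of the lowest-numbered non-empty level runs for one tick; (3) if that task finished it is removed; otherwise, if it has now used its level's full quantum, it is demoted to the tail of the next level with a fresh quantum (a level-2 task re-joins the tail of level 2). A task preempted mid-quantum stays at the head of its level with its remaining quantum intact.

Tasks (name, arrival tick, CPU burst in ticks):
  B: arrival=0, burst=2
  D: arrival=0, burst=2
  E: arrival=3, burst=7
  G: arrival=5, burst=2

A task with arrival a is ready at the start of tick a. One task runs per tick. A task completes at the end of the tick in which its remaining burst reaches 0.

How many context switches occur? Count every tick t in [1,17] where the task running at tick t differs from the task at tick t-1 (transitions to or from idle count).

context switches = 5

t=0: L0/L1/L2 = BD/-/- → run B
t=1: L0/L1/L2 = BD/-/- → run B
t=2: L0/L1/L2 = D/-/- → run D
t=3: L0/L1/L2 = DE/-/- → run D
t=4: L0/L1/L2 = E/-/- → run E
t=5: L0/L1/L2 = EG/-/- → run E
t=6: L0/L1/L2 = EG/-/- → run E
t=7: L0/L1/L2 = EG/-/- → run E
t=8: L0/L1/L2 = G/E/- → run G
t=9: L0/L1/L2 = G/E/- → run G
t=10: L0/L1/L2 = -/E/- → run E
t=11: L0/L1/L2 = -/E/- → run E
t=12: L0/L1/L2 = -/E/- → run E
t=13: (idle)
t=14: (idle)
t=15: (idle)
t=16: (idle)
t=17: (idle)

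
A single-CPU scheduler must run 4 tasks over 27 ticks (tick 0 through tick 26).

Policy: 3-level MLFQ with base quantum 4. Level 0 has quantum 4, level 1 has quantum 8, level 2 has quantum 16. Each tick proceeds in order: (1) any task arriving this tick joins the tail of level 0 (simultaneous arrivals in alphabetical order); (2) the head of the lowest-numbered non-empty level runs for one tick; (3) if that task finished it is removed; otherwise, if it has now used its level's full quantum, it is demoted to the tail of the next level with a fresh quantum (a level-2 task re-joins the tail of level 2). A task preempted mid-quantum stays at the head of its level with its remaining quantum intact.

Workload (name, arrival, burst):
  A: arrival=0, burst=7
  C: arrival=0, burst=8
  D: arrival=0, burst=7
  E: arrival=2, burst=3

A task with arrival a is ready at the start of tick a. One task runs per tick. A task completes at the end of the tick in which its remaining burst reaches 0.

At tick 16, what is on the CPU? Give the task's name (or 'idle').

running at tick 16 = A

t=0: L0/L1/L2 = ACD/-/- → run A
t=1: L0/L1/L2 = ACD/-/- → run A
t=2: L0/L1/L2 = ACDE/-/- → run A
t=3: L0/L1/L2 = ACDE/-/- → run A
t=4: L0/L1/L2 = CDE/A/- → run C
t=5: L0/L1/L2 = CDE/A/- → run C
t=6: L0/L1/L2 = CDE/A/- → run C
t=7: L0/L1/L2 = CDE/A/- → run C
t=8: L0/L1/L2 = DE/AC/- → run D
t=9: L0/L1/L2 = DE/AC/- → run D
t=10: L0/L1/L2 = DE/AC/- → run D
t=11: L0/L1/L2 = DE/AC/- → run D
t=12: L0/L1/L2 = E/ACD/- → run E
t=13: L0/L1/L2 = E/ACD/- → run E
t=14: L0/L1/L2 = E/ACD/- → run E
t=15: L0/L1/L2 = -/ACD/- → run A
t=16: L0/L1/L2 = -/ACD/- → run A
t=17: L0/L1/L2 = -/ACD/- → run A
t=18: L0/L1/L2 = -/CD/- → run C
t=19: L0/L1/L2 = -/CD/- → run C
t=20: L0/L1/L2 = -/CD/- → run C
t=21: L0/L1/L2 = -/CD/- → run C
t=22: L0/L1/L2 = -/D/- → run D
t=23: L0/L1/L2 = -/D/- → run D
t=24: L0/L1/L2 = -/D/- → run D
t=25: (idle)
t=26: (idle)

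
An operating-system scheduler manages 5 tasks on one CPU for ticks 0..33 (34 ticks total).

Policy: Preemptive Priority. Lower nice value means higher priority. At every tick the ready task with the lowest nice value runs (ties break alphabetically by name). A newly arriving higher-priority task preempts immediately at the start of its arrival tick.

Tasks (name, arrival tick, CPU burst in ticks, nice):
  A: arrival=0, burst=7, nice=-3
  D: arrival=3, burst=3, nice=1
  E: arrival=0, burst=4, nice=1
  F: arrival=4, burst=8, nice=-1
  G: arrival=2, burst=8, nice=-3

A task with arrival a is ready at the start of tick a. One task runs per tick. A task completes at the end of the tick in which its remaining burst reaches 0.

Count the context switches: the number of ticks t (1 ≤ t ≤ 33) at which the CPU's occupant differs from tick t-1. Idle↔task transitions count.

context switches = 5

t=0: ready={A,E} → run A
t=1: ready={A,E} → run A
t=2: ready={A,E,G} → run A
t=3: ready={A,D,E,G} → run A
t=4: ready={A,D,E,F,G} → run A
t=5: ready={A,D,E,F,G} → run A
t=6: ready={A,D,E,F,G} → run A
t=7: ready={D,E,F,G} → run G
t=8: ready={D,E,F,G} → run G
t=9: ready={D,E,F,G} → run G
t=10: ready={D,E,F,G} → run G
t=11: ready={D,E,F,G} → run G
t=12: ready={D,E,F,G} → run G
t=13: ready={D,E,F,G} → run G
t=14: ready={D,E,F,G} → run G
t=15: ready={D,E,F} → run F
t=16: ready={D,E,F} → run F
t=17: ready={D,E,F} → run F
t=18: ready={D,E,F} → run F
t=19: ready={D,E,F} → run F
t=20: ready={D,E,F} → run F
t=21: ready={D,E,F} → run F
t=22: ready={D,E,F} → run F
t=23: ready={D,E} → run D
t=24: ready={D,E} → run D
t=25: ready={D,E} → run D
t=26: ready={E} → run E
t=27: ready={E} → run E
t=28: ready={E} → run E
t=29: ready={E} → run E
t=30: (idle)
t=31: (idle)
t=32: (idle)
t=33: (idle)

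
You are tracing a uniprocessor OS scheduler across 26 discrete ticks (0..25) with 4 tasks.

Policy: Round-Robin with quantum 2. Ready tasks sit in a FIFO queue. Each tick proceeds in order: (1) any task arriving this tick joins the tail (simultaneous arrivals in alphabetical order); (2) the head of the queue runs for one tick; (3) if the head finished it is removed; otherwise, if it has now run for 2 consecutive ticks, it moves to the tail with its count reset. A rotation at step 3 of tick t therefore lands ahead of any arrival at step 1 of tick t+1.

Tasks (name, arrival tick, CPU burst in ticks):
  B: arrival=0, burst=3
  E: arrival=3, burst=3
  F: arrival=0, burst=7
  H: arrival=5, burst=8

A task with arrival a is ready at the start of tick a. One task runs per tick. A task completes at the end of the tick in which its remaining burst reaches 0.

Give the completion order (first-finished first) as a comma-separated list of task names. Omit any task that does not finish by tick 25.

t=0: queue=[B,F] q_used=0 → run B
t=1: queue=[B,F] q_used=1 → run B
t=2: queue=[F,B] q_used=0 → run F
t=3: queue=[F,B,E] q_used=1 → run F
t=4: queue=[B,E,F] q_used=0 → run B
t=5: queue=[E,F,H] q_used=0 → run E
t=6: queue=[E,F,H] q_used=1 → run E
t=7: queue=[F,H,E] q_used=0 → run F
t=8: queue=[F,H,E] q_used=1 → run F
t=9: queue=[H,E,F] q_used=0 → run H
t=10: queue=[H,E,F] q_used=1 → run H
t=11: queue=[E,F,H] q_used=0 → run E
t=12: queue=[F,H] q_used=0 → run F
t=13: queue=[F,H] q_used=1 → run F
t=14: queue=[H,F] q_used=0 → run H
t=15: queue=[H,F] q_used=1 → run H
t=16: queue=[F,H] q_used=0 → run F
t=17: queue=[H] q_used=0 → run H
t=18: queue=[H] q_used=1 → run H
t=19: queue=[H] q_used=0 → run H
t=20: queue=[H] q_used=1 → run H
t=21: (idle)
t=22: (idle)
t=23: (idle)
t=24: (idle)
t=25: (idle)

completion order = B, E, F, H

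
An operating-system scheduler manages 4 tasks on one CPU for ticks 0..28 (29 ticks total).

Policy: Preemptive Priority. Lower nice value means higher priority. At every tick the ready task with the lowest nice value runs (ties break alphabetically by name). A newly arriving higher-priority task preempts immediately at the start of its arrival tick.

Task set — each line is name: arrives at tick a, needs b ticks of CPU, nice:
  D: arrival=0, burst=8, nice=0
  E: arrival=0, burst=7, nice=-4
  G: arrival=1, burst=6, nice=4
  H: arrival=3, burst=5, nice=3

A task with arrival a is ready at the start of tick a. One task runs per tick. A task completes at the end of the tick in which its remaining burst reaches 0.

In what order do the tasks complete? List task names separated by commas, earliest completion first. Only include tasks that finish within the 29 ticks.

completion order = E, D, H, G

t=0: ready={D,E} → run E
t=1: ready={D,E,G} → run E
t=2: ready={D,E,G} → run E
t=3: ready={D,E,G,H} → run E
t=4: ready={D,E,G,H} → run E
t=5: ready={D,E,G,H} → run E
t=6: ready={D,E,G,H} → run E
t=7: ready={D,G,H} → run D
t=8: ready={D,G,H} → run D
t=9: ready={D,G,H} → run D
t=10: ready={D,G,H} → run D
t=11: ready={D,G,H} → run D
t=12: ready={D,G,H} → run D
t=13: ready={D,G,H} → run D
t=14: ready={D,G,H} → run D
t=15: ready={G,H} → run H
t=16: ready={G,H} → run H
t=17: ready={G,H} → run H
t=18: ready={G,H} → run H
t=19: ready={G,H} → run H
t=20: ready={G} → run G
t=21: ready={G} → run G
t=22: ready={G} → run G
t=23: ready={G} → run G
t=24: ready={G} → run G
t=25: ready={G} → run G
t=26: (idle)
t=27: (idle)
t=28: (idle)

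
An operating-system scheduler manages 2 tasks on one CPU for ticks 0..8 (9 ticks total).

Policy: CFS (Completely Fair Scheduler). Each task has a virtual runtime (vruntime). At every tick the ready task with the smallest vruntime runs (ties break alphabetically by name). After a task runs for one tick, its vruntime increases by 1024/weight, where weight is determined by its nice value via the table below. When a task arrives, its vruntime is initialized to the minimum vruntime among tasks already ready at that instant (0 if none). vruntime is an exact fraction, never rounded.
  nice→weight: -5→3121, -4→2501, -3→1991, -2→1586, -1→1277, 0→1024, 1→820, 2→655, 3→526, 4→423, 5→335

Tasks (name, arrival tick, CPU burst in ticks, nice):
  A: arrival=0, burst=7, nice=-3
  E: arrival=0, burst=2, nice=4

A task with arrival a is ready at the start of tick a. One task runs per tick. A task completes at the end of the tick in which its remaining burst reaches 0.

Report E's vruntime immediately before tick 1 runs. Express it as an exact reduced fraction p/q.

t=0: vr[A=0 E=0] → run A
t=1: vr[A=1024/1991 E=0] → run E
t=2: vr[A=1024/1991 E=1024/423] → run A
t=3: vr[A=2048/1991 E=1024/423] → run A
t=4: vr[A=3072/1991 E=1024/423] → run A
t=5: vr[A=4096/1991 E=1024/423] → run A
t=6: vr[A=5120/1991 E=1024/423] → run E
t=7: vr[A=5120/1991] → run A
t=8: vr[A=6144/1991] → run A

vruntime(E, start of tick 1) = 0/1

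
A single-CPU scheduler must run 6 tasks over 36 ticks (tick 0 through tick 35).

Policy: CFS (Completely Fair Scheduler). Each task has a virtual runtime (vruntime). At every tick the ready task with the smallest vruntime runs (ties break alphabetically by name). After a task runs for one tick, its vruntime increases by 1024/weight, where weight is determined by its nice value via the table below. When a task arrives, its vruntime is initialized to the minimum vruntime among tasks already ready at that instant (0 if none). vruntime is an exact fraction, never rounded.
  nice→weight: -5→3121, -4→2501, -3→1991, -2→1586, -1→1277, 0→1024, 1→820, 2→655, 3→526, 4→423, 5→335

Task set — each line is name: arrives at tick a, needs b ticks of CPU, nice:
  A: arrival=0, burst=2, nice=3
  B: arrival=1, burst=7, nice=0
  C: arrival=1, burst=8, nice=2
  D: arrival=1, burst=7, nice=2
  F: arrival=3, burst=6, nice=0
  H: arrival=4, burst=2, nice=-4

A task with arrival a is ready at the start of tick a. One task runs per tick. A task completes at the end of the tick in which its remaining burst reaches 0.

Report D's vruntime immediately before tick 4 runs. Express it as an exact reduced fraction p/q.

vruntime(D, start of tick 4) = 512/263

t=0: vr[A=0] → run A
t=1: vr[A=512/263 B=512/263 C=512/263 D=512/263] → run A
t=2: vr[B=512/263 C=512/263 D=512/263] → run B
t=3: vr[B=775/263 C=512/263 D=512/263 F=512/263] → run C
t=4: vr[B=775/263 C=604672/172265 D=512/263 F=512/263 H=512/263] → run D
t=5: vr[B=775/263 C=604672/172265 D=604672/172265 F=512/263 H=512/263] → run F
t=6: vr[B=775/263 C=604672/172265 D=604672/172265 F=775/263 H=512/263] → run H
t=7: vr[B=775/263 C=604672/172265 D=604672/172265 F=775/263 H=1549824/657763] → run H
t=8: vr[B=775/263 C=604672/172265 D=604672/172265 F=775/263] → run B
t=9: vr[B=1038/263 C=604672/172265 D=604672/172265 F=775/263] → run F
t=10: vr[B=1038/263 C=604672/172265 D=604672/172265 F=1038/263] → run C
t=11: vr[B=1038/263 C=873984/172265 D=604672/172265 F=1038/263] → run D
t=12: vr[B=1038/263 C=873984/172265 D=873984/172265 F=1038/263] → run B
t=13: vr[B=1301/263 C=873984/172265 D=873984/172265 F=1038/263] → run F
t=14: vr[B=1301/263 C=873984/172265 D=873984/172265 F=1301/263] → run B
t=15: vr[B=1564/263 C=873984/172265 D=873984/172265 F=1301/263] → run F
t=16: vr[B=1564/263 C=873984/172265 D=873984/172265 F=1564/263] → run C
t=17: vr[B=1564/263 C=1143296/172265 D=873984/172265 F=1564/263] → run D
t=18: vr[B=1564/263 C=1143296/172265 D=1143296/172265 F=1564/263] → run B
t=19: vr[B=1827/263 C=1143296/172265 D=1143296/172265 F=1564/263] → run F
t=20: vr[B=1827/263 C=1143296/172265 D=1143296/172265 F=1827/263] → run C
t=21: vr[B=1827/263 C=1412608/172265 D=1143296/172265 F=1827/263] → run D
t=22: vr[B=1827/263 C=1412608/172265 D=1412608/172265 F=1827/263] → run B
t=23: vr[B=2090/263 C=1412608/172265 D=1412608/172265 F=1827/263] → run F
t=24: vr[B=2090/263 C=1412608/172265 D=1412608/172265] → run B
t=25: vr[C=1412608/172265 D=1412608/172265] → run C
t=26: vr[C=336384/34453 D=1412608/172265] → run D
t=27: vr[C=336384/34453 D=336384/34453] → run C
t=28: vr[C=1951232/172265 D=336384/34453] → run D
t=29: vr[C=1951232/172265 D=1951232/172265] → run C
t=30: vr[C=2220544/172265 D=1951232/172265] → run D
t=31: vr[C=2220544/172265] → run C
t=32: (idle)
t=33: (idle)
t=34: (idle)
t=35: (idle)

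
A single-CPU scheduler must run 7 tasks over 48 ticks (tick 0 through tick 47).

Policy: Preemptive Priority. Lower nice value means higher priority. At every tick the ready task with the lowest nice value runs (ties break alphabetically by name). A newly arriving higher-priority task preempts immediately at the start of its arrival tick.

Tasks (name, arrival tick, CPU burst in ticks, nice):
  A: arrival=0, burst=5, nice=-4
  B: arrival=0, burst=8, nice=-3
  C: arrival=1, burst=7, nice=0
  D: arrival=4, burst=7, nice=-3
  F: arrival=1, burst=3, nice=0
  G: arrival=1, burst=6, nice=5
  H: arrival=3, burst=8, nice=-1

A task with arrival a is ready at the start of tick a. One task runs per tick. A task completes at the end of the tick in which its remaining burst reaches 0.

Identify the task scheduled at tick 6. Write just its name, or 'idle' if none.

t=0: ready={A,B} → run A
t=1: ready={A,B,C,F,G} → run A
t=2: ready={A,B,C,F,G} → run A
t=3: ready={A,B,C,F,G,H} → run A
t=4: ready={A,B,C,D,F,G,H} → run A
t=5: ready={B,C,D,F,G,H} → run B
t=6: ready={B,C,D,F,G,H} → run B
t=7: ready={B,C,D,F,G,H} → run B
t=8: ready={B,C,D,F,G,H} → run B
t=9: ready={B,C,D,F,G,H} → run B
t=10: ready={B,C,D,F,G,H} → run B
t=11: ready={B,C,D,F,G,H} → run B
t=12: ready={B,C,D,F,G,H} → run B
t=13: ready={C,D,F,G,H} → run D
t=14: ready={C,D,F,G,H} → run D
t=15: ready={C,D,F,G,H} → run D
t=16: ready={C,D,F,G,H} → run D
t=17: ready={C,D,F,G,H} → run D
t=18: ready={C,D,F,G,H} → run D
t=19: ready={C,D,F,G,H} → run D
t=20: ready={C,F,G,H} → run H
t=21: ready={C,F,G,H} → run H
t=22: ready={C,F,G,H} → run H
t=23: ready={C,F,G,H} → run H
t=24: ready={C,F,G,H} → run H
t=25: ready={C,F,G,H} → run H
t=26: ready={C,F,G,H} → run H
t=27: ready={C,F,G,H} → run H
t=28: ready={C,F,G} → run C
t=29: ready={C,F,G} → run C
t=30: ready={C,F,G} → run C
t=31: ready={C,F,G} → run C
t=32: ready={C,F,G} → run C
t=33: ready={C,F,G} → run C
t=34: ready={C,F,G} → run C
t=35: ready={F,G} → run F
t=36: ready={F,G} → run F
t=37: ready={F,G} → run F
t=38: ready={G} → run G
t=39: ready={G} → run G
t=40: ready={G} → run G
t=41: ready={G} → run G
t=42: ready={G} → run G
t=43: ready={G} → run G
t=44: (idle)
t=45: (idle)
t=46: (idle)
t=47: (idle)

running at tick 6 = B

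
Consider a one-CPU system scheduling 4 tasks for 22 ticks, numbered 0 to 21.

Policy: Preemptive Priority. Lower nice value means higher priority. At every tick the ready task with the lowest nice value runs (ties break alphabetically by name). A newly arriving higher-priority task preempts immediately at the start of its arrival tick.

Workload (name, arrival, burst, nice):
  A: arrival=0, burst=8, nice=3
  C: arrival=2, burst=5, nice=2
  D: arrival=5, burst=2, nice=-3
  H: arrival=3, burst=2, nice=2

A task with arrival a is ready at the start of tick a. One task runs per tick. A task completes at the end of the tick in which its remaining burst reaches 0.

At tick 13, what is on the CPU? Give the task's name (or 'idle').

t=0: ready={A} → run A
t=1: ready={A} → run A
t=2: ready={A,C} → run C
t=3: ready={A,C,H} → run C
t=4: ready={A,C,H} → run C
t=5: ready={A,C,D,H} → run D
t=6: ready={A,C,D,H} → run D
t=7: ready={A,C,H} → run C
t=8: ready={A,C,H} → run C
t=9: ready={A,H} → run H
t=10: ready={A,H} → run H
t=11: ready={A} → run A
t=12: ready={A} → run A
t=13: ready={A} → run A
t=14: ready={A} → run A
t=15: ready={A} → run A
t=16: ready={A} → run A
t=17: (idle)
t=18: (idle)
t=19: (idle)
t=20: (idle)
t=21: (idle)

running at tick 13 = A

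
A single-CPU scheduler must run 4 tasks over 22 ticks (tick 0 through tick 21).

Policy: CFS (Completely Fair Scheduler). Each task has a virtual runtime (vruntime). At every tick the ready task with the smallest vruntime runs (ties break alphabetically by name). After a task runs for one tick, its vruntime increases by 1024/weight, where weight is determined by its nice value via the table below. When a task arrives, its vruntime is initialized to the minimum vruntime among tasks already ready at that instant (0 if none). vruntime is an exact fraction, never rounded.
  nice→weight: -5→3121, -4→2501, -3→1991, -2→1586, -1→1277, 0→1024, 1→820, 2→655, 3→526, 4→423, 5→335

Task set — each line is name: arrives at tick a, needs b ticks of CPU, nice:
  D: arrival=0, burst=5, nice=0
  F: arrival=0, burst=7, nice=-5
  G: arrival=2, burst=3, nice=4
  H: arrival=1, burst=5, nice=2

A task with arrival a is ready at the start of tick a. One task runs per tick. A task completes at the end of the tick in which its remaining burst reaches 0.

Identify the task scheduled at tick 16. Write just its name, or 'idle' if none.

t=0: vr[D=0 F=0] → run D
t=1: vr[D=1 F=0 H=0] → run F
t=2: vr[D=1 F=1024/3121 G=0 H=0] → run G
t=3: vr[D=1 F=1024/3121 G=1024/423 H=0] → run H
t=4: vr[D=1 F=1024/3121 G=1024/423 H=1024/655] → run F
t=5: vr[D=1 F=2048/3121 G=1024/423 H=1024/655] → run F
t=6: vr[D=1 F=3072/3121 G=1024/423 H=1024/655] → run F
t=7: vr[D=1 F=4096/3121 G=1024/423 H=1024/655] → run D
t=8: vr[D=2 F=4096/3121 G=1024/423 H=1024/655] → run F
t=9: vr[D=2 F=5120/3121 G=1024/423 H=1024/655] → run H
t=10: vr[D=2 F=5120/3121 G=1024/423 H=2048/655] → run F
t=11: vr[D=2 F=6144/3121 G=1024/423 H=2048/655] → run F
t=12: vr[D=2 G=1024/423 H=2048/655] → run D
t=13: vr[D=3 G=1024/423 H=2048/655] → run G
t=14: vr[D=3 G=2048/423 H=2048/655] → run D
t=15: vr[D=4 G=2048/423 H=2048/655] → run H
t=16: vr[D=4 G=2048/423 H=3072/655] → run D
t=17: vr[G=2048/423 H=3072/655] → run H
t=18: vr[G=2048/423 H=4096/655] → run G
t=19: vr[H=4096/655] → run H
t=20: (idle)
t=21: (idle)

running at tick 16 = D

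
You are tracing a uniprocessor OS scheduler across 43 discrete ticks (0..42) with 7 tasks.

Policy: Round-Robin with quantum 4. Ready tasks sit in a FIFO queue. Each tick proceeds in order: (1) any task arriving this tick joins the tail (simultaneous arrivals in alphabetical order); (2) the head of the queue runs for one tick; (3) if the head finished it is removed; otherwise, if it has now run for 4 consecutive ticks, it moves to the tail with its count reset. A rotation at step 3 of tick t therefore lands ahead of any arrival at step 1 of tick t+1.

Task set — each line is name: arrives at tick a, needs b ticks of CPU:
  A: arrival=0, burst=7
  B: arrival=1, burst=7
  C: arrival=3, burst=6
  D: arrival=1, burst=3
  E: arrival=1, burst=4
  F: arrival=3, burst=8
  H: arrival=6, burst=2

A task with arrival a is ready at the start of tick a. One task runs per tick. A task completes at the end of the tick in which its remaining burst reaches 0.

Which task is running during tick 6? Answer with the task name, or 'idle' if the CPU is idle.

running at tick 6 = B

t=0: queue=[A] q_used=0 → run A
t=1: queue=[A,B,D,E] q_used=1 → run A
t=2: queue=[A,B,D,E] q_used=2 → run A
t=3: queue=[A,B,D,E,C,F] q_used=3 → run A
t=4: queue=[B,D,E,C,F,A] q_used=0 → run B
t=5: queue=[B,D,E,C,F,A] q_used=1 → run B
t=6: queue=[B,D,E,C,F,A,H] q_used=2 → run B
t=7: queue=[B,D,E,C,F,A,H] q_used=3 → run B
t=8: queue=[D,E,C,F,A,H,B] q_used=0 → run D
t=9: queue=[D,E,C,F,A,H,B] q_used=1 → run D
t=10: queue=[D,E,C,F,A,H,B] q_used=2 → run D
t=11: queue=[E,C,F,A,H,B] q_used=0 → run E
t=12: queue=[E,C,F,A,H,B] q_used=1 → run E
t=13: queue=[E,C,F,A,H,B] q_used=2 → run E
t=14: queue=[E,C,F,A,H,B] q_used=3 → run E
t=15: queue=[C,F,A,H,B] q_used=0 → run C
t=16: queue=[C,F,A,H,B] q_used=1 → run C
t=17: queue=[C,F,A,H,B] q_used=2 → run C
t=18: queue=[C,F,A,H,B] q_used=3 → run C
t=19: queue=[F,A,H,B,C] q_used=0 → run F
t=20: queue=[F,A,H,B,C] q_used=1 → run F
t=21: queue=[F,A,H,B,C] q_used=2 → run F
t=22: queue=[F,A,H,B,C] q_used=3 → run F
t=23: queue=[A,H,B,C,F] q_used=0 → run A
t=24: queue=[A,H,B,C,F] q_used=1 → run A
t=25: queue=[A,H,B,C,F] q_used=2 → run A
t=26: queue=[H,B,C,F] q_used=0 → run H
t=27: queue=[H,B,C,F] q_used=1 → run H
t=28: queue=[B,C,F] q_used=0 → run B
t=29: queue=[B,C,F] q_used=1 → run B
t=30: queue=[B,C,F] q_used=2 → run B
t=31: queue=[C,F] q_used=0 → run C
t=32: queue=[C,F] q_used=1 → run C
t=33: queue=[F] q_used=0 → run F
t=34: queue=[F] q_used=1 → run F
t=35: queue=[F] q_used=2 → run F
t=36: queue=[F] q_used=3 → run F
t=37: (idle)
t=38: (idle)
t=39: (idle)
t=40: (idle)
t=41: (idle)
t=42: (idle)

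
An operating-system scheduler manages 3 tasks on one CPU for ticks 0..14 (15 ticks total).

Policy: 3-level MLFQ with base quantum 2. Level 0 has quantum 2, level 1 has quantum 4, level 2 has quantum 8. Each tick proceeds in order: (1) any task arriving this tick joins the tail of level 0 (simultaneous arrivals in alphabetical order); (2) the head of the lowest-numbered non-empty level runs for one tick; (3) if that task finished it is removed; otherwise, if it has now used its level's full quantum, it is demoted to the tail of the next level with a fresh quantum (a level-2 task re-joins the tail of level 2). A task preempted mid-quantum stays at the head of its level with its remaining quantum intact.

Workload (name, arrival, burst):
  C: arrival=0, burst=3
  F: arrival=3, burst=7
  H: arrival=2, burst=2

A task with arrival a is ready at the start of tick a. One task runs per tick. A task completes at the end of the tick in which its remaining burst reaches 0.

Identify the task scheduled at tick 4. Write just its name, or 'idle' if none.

t=0: L0/L1/L2 = C/-/- → run C
t=1: L0/L1/L2 = C/-/- → run C
t=2: L0/L1/L2 = H/C/- → run H
t=3: L0/L1/L2 = HF/C/- → run H
t=4: L0/L1/L2 = F/C/- → run F
t=5: L0/L1/L2 = F/C/- → run F
t=6: L0/L1/L2 = -/CF/- → run C
t=7: L0/L1/L2 = -/F/- → run F
t=8: L0/L1/L2 = -/F/- → run F
t=9: L0/L1/L2 = -/F/- → run F
t=10: L0/L1/L2 = -/F/- → run F
t=11: L0/L1/L2 = -/-/F → run F
t=12: (idle)
t=13: (idle)
t=14: (idle)

running at tick 4 = F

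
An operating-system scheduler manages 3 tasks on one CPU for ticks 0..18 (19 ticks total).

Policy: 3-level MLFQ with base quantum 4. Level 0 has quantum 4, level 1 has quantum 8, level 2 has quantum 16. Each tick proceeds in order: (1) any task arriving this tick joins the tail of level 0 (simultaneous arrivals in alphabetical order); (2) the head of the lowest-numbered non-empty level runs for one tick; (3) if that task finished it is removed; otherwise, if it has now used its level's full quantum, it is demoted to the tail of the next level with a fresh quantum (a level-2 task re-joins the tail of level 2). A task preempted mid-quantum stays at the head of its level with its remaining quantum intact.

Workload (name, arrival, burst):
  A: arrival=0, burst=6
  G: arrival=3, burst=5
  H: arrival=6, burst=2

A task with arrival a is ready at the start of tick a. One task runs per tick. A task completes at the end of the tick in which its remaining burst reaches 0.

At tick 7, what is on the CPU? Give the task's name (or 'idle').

running at tick 7 = G

t=0: L0/L1/L2 = A/-/- → run A
t=1: L0/L1/L2 = A/-/- → run A
t=2: L0/L1/L2 = A/-/- → run A
t=3: L0/L1/L2 = AG/-/- → run A
t=4: L0/L1/L2 = G/A/- → run G
t=5: L0/L1/L2 = G/A/- → run G
t=6: L0/L1/L2 = GH/A/- → run G
t=7: L0/L1/L2 = GH/A/- → run G
t=8: L0/L1/L2 = H/AG/- → run H
t=9: L0/L1/L2 = H/AG/- → run H
t=10: L0/L1/L2 = -/AG/- → run A
t=11: L0/L1/L2 = -/AG/- → run A
t=12: L0/L1/L2 = -/G/- → run G
t=13: (idle)
t=14: (idle)
t=15: (idle)
t=16: (idle)
t=17: (idle)
t=18: (idle)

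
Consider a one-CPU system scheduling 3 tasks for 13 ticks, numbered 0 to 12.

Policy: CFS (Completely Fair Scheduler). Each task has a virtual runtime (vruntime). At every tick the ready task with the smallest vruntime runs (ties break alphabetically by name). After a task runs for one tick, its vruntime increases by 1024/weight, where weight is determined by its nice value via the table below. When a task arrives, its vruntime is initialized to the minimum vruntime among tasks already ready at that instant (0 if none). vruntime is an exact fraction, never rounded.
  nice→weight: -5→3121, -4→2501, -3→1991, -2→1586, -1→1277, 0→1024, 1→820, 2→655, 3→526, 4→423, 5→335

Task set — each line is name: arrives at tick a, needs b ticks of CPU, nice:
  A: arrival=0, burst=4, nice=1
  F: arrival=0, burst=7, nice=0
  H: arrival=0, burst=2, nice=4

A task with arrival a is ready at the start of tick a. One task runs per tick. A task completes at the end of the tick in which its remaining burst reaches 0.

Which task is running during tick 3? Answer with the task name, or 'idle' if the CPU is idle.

running at tick 3 = F

t=0: vr[A=0 F=0 H=0] → run A
t=1: vr[A=256/205 F=0 H=0] → run F
t=2: vr[A=256/205 F=1 H=0] → run H
t=3: vr[A=256/205 F=1 H=1024/423] → run F
t=4: vr[A=256/205 F=2 H=1024/423] → run A
t=5: vr[A=512/205 F=2 H=1024/423] → run F
t=6: vr[A=512/205 F=3 H=1024/423] → run H
t=7: vr[A=512/205 F=3] → run A
t=8: vr[A=768/205 F=3] → run F
t=9: vr[A=768/205 F=4] → run A
t=10: vr[F=4] → run F
t=11: vr[F=5] → run F
t=12: vr[F=6] → run F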